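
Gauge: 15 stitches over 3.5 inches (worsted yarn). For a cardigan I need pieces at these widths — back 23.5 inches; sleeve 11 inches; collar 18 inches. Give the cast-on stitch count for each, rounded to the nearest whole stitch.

Rate = 15/3.5 = 4.286 sts per in.
back: 23.5 × 4.286 = 100.71 → 101.
sleeve: 11 × 4.286 = 47.14 → 47.
collar: 18 × 4.286 = 77.14 → 77.

back 101; sleeve 47; collar 77.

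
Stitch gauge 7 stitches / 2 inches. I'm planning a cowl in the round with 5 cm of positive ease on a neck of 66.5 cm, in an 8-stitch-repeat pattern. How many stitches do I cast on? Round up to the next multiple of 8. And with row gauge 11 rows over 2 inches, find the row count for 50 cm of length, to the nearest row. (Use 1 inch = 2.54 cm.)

Finished = 66.5 + 5 = 71.5 cm.
71.5 cm × 1/2.54 = 28.15 inches.
7/2 = 3.5 sts per in; 28.15 × 3.5 = 98.52 sts.
Next multiple of 8 → 104.
50 cm = 19.69 inches; × 5.5 = 108.27 → 108 rows.

Cast on 104 stitches; work 108 rows.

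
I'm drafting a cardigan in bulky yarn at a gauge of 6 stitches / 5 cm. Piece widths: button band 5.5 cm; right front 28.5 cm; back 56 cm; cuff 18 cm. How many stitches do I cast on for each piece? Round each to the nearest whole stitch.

Rate = 6/5 = 1.2 sts per cm.
button band: 5.5 × 1.2 = 6.60 → 7.
right front: 28.5 × 1.2 = 34.20 → 34.
back: 56 × 1.2 = 67.20 → 67.
cuff: 18 × 1.2 = 21.60 → 22.

button band 7; right front 34; back 67; cuff 22.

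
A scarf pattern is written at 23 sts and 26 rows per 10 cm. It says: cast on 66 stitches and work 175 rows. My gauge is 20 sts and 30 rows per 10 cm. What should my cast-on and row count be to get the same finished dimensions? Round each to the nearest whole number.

Stitches: 66 × 20/23 = 57.39 → 57.
Rows: 175 × 30/26 = 201.92 → 202.

Cast on 57 stitches; work 202 rows.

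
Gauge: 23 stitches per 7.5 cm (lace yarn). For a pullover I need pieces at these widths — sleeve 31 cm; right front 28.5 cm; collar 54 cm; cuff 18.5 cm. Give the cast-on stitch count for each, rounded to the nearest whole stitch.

sleeve 95; right front 87; collar 166; cuff 57.

Rate = 23/7.5 = 3.067 sts per cm.
sleeve: 31 × 3.067 = 95.07 → 95.
right front: 28.5 × 3.067 = 87.40 → 87.
collar: 54 × 3.067 = 165.60 → 166.
cuff: 18.5 × 3.067 = 56.73 → 57.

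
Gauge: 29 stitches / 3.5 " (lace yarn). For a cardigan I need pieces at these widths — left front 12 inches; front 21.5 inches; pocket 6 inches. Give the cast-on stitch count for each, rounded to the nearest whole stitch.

Rate = 29/3.5 = 8.286 sts per in.
left front: 12 × 8.286 = 99.43 → 99.
front: 21.5 × 8.286 = 178.14 → 178.
pocket: 6 × 8.286 = 49.71 → 50.

left front 99; front 178; pocket 50.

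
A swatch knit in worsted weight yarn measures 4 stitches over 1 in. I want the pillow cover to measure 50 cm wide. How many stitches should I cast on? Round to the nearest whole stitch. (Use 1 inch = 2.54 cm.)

50 cm = 19.69 in.
4 stitches / 1 in = 4 stitches per inch.
19.69 × 4 = 78.74 stitches.
Round to nearest → 79.

79 stitches.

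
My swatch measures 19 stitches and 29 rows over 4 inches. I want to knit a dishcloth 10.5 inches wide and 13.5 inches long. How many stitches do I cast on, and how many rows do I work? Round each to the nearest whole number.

Stitch gauge = 19/4 = 4.75 sts/in; 10.5 × 4.75 = 49.88 → 50 sts.
Row gauge = 29/4 = 7.25 rows/in; 13.5 × 7.25 = 97.88 → 98 rows.

Cast on 50 stitches and work 98 rows.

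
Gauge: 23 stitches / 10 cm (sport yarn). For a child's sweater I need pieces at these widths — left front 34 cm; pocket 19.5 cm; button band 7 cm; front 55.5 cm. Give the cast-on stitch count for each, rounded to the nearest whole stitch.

left front 78; pocket 45; button band 16; front 128.

Rate = 23/10 = 2.3 sts per cm.
left front: 34 × 2.3 = 78.20 → 78.
pocket: 19.5 × 2.3 = 44.85 → 45.
button band: 7 × 2.3 = 16.10 → 16.
front: 55.5 × 2.3 = 127.65 → 128.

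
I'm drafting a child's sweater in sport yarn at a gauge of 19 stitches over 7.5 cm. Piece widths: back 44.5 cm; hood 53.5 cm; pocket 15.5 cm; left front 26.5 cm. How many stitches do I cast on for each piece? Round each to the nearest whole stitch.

Rate = 19/7.5 = 2.533 sts per cm.
back: 44.5 × 2.533 = 112.73 → 113.
hood: 53.5 × 2.533 = 135.53 → 136.
pocket: 15.5 × 2.533 = 39.27 → 39.
left front: 26.5 × 2.533 = 67.13 → 67.

back 113; hood 136; pocket 39; left front 67.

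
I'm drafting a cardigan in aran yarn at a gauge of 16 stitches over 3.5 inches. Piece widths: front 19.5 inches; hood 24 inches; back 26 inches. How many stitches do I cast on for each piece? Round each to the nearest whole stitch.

front 89; hood 110; back 119.

Rate = 16/3.5 = 4.571 sts per in.
front: 19.5 × 4.571 = 89.14 → 89.
hood: 24 × 4.571 = 109.71 → 110.
back: 26 × 4.571 = 118.86 → 119.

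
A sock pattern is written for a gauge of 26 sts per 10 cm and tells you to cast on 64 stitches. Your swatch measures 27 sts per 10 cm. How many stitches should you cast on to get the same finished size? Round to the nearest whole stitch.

66 stitches.

Scale factor = 27 / 26 = 1.038.
64 × 27 / 26 = 66.46 sts.
→ 66 sts.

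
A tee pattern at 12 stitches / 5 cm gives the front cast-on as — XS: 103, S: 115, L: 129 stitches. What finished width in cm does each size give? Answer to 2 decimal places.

12/5 = 2.4 sts per cm.
XS: 103 / 2.4 = 42.917 → 42.92 cm.
S: 115 / 2.4 = 47.917 → 47.92 cm.
L: 129 / 2.4 = 53.750 → 53.75 cm.

XS 42.92 cm; S 47.92 cm; L 53.75 cm.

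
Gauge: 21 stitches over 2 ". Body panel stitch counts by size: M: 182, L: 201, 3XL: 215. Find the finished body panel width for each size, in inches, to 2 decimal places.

M 17.33 inches; L 19.14 inches; 3XL 20.48 inches.

21/2 = 10.5 sts per in.
M: 182 / 10.5 = 17.333 → 17.33 in.
L: 201 / 10.5 = 19.143 → 19.14 in.
3XL: 215 / 10.5 = 20.476 → 20.48 in.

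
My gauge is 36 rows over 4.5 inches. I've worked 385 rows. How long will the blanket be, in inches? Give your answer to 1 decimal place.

36 rows / 4.5 inch = 8 rows per inch.
385 / 8 = 48.12 inches.

48.1 inches.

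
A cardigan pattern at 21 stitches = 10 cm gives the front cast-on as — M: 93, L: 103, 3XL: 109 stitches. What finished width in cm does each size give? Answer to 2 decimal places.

21/10 = 2.1 sts per cm.
M: 93 / 2.1 = 44.286 → 44.29 cm.
L: 103 / 2.1 = 49.048 → 49.05 cm.
3XL: 109 / 2.1 = 51.905 → 51.90 cm.

M 44.29 cm; L 49.05 cm; 3XL 51.90 cm.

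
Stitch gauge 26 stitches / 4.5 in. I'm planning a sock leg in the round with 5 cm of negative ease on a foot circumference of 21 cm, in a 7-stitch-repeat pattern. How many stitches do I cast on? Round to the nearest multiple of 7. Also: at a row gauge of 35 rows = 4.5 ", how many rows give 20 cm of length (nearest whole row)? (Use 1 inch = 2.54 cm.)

Cast on 35 stitches; work 61 rows.

Finished = 21 − 5 = 16 cm.
16 cm × 1/2.54 = 6.30 inches.
26/4.5 = 5.778 sts per in; 6.30 × 5.778 = 36.40 sts.
Nearest multiple of 7 → 35.
20 cm = 7.87 inches; × 7.778 = 61.24 → 61 rows.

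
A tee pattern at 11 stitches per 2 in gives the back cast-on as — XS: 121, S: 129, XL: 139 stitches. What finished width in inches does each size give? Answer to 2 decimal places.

XS 22.00 inches; S 23.45 inches; XL 25.27 inches.

11/2 = 5.5 sts per in.
XS: 121 / 5.5 = 22.000 → 22.00 in.
S: 129 / 5.5 = 23.455 → 23.45 in.
XL: 139 / 5.5 = 25.273 → 25.27 in.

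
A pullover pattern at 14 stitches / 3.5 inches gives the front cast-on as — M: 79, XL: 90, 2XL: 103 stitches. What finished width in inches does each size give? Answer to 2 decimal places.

M 19.75 inches; XL 22.50 inches; 2XL 25.75 inches.

14/3.5 = 4 sts per in.
M: 79 / 4 = 19.750 → 19.75 in.
XL: 90 / 4 = 22.500 → 22.50 in.
2XL: 103 / 4 = 25.750 → 25.75 in.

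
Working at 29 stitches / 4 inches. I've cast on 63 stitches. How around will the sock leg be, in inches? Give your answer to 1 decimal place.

8.7 inches.

29 stitches / 4 inch = 7.25 stitches per inch.
63 / 7.25 = 8.69 inches.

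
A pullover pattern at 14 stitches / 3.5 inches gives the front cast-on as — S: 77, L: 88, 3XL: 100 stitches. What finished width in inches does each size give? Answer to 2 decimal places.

14/3.5 = 4 sts per in.
S: 77 / 4 = 19.250 → 19.25 in.
L: 88 / 4 = 22.000 → 22.00 in.
3XL: 100 / 4 = 25.000 → 25.00 in.

S 19.25 inches; L 22.00 inches; 3XL 25.00 inches.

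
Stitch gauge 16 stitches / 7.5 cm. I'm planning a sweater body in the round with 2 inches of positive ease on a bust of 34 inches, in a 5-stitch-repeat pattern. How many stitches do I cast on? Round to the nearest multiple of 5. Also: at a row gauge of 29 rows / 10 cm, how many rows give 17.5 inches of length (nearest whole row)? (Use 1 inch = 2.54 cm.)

Finished = 34 + 2 = 36 inches.
36 inches × 2.54 = 91.44 cm.
16/7.5 = 2.133 sts per cm; 91.44 × 2.133 = 195.07 sts.
Nearest multiple of 5 → 195.
17.5 inches = 44.45 cm; × 2.9 = 128.91 → 129 rows.

Cast on 195 stitches; work 129 rows.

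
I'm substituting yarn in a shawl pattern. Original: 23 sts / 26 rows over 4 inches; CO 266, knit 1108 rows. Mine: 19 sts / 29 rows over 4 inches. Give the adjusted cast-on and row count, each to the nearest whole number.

Cast on 220 stitches; work 1236 rows.

Stitches: 266 × 19/23 = 219.74 → 220.
Rows: 1108 × 29/26 = 1235.85 → 1236.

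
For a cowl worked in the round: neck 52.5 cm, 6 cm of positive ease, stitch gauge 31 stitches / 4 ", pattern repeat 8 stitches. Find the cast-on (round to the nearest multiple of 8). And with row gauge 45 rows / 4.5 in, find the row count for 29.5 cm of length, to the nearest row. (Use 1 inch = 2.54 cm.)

Cast on 176 stitches; work 116 rows.

Finished = 52.5 + 6 = 58.5 cm.
58.5 cm × 1/2.54 = 23.03 inches.
31/4 = 7.75 sts per in; 23.03 × 7.75 = 178.49 sts.
Nearest multiple of 8 → 176.
29.5 cm = 11.61 inches; × 10 = 116.14 → 116 rows.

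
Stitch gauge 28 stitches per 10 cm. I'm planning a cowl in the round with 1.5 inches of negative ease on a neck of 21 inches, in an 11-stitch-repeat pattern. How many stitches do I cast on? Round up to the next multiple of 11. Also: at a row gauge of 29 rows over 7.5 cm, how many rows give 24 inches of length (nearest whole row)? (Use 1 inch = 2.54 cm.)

Cast on 143 stitches; work 236 rows.

Finished = 21 − 1.5 = 19.5 inches.
19.5 inches × 2.54 = 49.53 cm.
28/10 = 2.8 sts per cm; 49.53 × 2.8 = 138.68 sts.
Next multiple of 11 → 143.
24 inches = 60.96 cm; × 3.867 = 235.71 → 236 rows.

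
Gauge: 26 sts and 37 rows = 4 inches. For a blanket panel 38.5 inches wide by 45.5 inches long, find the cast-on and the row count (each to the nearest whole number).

Stitch gauge = 26/4 = 6.5 sts/in; 38.5 × 6.5 = 250.25 → 250 sts.
Row gauge = 37/4 = 9.25 rows/in; 45.5 × 9.25 = 420.88 → 421 rows.

Cast on 250 stitches and work 421 rows.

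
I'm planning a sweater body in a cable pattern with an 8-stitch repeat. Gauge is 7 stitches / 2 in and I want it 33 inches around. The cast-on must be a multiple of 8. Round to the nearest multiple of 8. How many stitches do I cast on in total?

CO 112 sts.

7 / 2 = 3.5 sts per inch.
33 × 3.5 = 115.50 sts.
Nearest multiple of 8: 112.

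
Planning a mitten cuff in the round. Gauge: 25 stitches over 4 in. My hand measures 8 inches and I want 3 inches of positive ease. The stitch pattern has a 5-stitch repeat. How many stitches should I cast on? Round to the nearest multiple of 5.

CO 70 sts.

Finished = 8 + 3 = 11 inches.
25 / 4 = 6.25 sts/in.
11 × 6.25 = 68.75 sts.
Nearest multiple of 5: 70.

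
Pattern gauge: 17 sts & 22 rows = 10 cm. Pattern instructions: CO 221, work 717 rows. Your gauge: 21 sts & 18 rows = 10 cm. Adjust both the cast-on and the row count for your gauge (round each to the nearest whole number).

Stitches: 221 × 21/17 = 273.00 → 273.
Rows: 717 × 18/22 = 586.64 → 587.

Cast on 273 stitches; work 587 rows.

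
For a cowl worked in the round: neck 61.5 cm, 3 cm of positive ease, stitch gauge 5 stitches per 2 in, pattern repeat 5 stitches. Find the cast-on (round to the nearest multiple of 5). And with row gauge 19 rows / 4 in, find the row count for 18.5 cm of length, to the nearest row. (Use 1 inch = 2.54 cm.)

Cast on 65 stitches; work 35 rows.

Finished = 61.5 + 3 = 64.5 cm.
64.5 cm × 1/2.54 = 25.39 inches.
5/2 = 2.5 sts per in; 25.39 × 2.5 = 63.48 sts.
Nearest multiple of 5 → 65.
18.5 cm = 7.28 inches; × 4.75 = 34.60 → 35 rows.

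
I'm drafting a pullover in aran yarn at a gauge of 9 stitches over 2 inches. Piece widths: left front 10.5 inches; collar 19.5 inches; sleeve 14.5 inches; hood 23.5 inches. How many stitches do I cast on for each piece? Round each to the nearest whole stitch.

Rate = 9/2 = 4.5 sts per in.
left front: 10.5 × 4.5 = 47.25 → 47.
collar: 19.5 × 4.5 = 87.75 → 88.
sleeve: 14.5 × 4.5 = 65.25 → 65.
hood: 23.5 × 4.5 = 105.75 → 106.

left front 47; collar 88; sleeve 65; hood 106.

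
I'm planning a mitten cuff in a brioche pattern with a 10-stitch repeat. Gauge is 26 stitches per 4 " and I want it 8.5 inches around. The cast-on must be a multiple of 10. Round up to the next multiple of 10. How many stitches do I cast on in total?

26 / 4 = 6.5 sts per inch.
8.5 × 6.5 = 55.25 sts.
Next multiple of 10: 60.

CO 60 sts.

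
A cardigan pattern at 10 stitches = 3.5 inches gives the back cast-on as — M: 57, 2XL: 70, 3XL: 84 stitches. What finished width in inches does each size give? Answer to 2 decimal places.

10/3.5 = 2.857 sts per in.
M: 57 / 2.857 = 19.950 → 19.95 in.
2XL: 70 / 2.857 = 24.500 → 24.50 in.
3XL: 84 / 2.857 = 29.400 → 29.40 in.

M 19.95 inches; 2XL 24.50 inches; 3XL 29.40 inches.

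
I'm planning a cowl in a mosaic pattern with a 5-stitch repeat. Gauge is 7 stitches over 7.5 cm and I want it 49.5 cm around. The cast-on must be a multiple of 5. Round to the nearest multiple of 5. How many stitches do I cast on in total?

CO 45 sts.

7 / 7.5 = 0.933 sts per cm.
49.5 × 0.933 = 46.20 sts.
Nearest multiple of 5: 45.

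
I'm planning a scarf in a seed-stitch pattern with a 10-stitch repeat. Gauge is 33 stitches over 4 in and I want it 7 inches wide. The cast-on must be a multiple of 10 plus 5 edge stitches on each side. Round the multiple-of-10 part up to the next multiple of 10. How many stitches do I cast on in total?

Cast on 60 stitches.

33 / 4 = 8.25 sts per inch.
7 × 8.25 = 57.75 sts.
Less 10 edge sts → 47.75 for the repeat.
Next multiple of 10: 50.
Add back 10 edge sts → 60.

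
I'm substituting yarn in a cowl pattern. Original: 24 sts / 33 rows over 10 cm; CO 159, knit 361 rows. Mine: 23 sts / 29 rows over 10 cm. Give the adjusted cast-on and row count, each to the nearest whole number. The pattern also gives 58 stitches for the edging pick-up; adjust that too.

Stitches: 159 × 23/24 = 152.38 → 152.
Rows: 361 × 29/33 = 317.24 → 317.
edging pick-up: 58 × 23/24 = 55.58 → 56.

Cast on 152 stitches; work 317 rows; edging pick-up 56 stitches.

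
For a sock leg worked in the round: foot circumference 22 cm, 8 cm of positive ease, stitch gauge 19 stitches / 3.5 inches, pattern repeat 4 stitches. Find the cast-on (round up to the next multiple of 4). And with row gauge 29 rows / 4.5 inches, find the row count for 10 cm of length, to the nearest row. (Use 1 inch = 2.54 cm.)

Cast on 68 stitches; work 25 rows.

Finished = 22 + 8 = 30 cm.
30 cm × 1/2.54 = 11.81 inches.
19/3.5 = 5.429 sts per in; 11.81 × 5.429 = 64.12 sts.
Next multiple of 4 → 68.
10 cm = 3.94 inches; × 6.444 = 25.37 → 25 rows.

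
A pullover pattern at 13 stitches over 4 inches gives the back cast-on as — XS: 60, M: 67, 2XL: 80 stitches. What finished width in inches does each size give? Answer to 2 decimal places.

XS 18.46 inches; M 20.62 inches; 2XL 24.62 inches.

13/4 = 3.25 sts per in.
XS: 60 / 3.25 = 18.462 → 18.46 in.
M: 67 / 3.25 = 20.615 → 20.62 in.
2XL: 80 / 3.25 = 24.615 → 24.62 in.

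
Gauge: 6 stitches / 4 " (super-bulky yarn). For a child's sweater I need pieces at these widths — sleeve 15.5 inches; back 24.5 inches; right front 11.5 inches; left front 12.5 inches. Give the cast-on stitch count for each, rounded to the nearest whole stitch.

sleeve 23; back 37; right front 17; left front 19.

Rate = 6/4 = 1.5 sts per in.
sleeve: 15.5 × 1.5 = 23.25 → 23.
back: 24.5 × 1.5 = 36.75 → 37.
right front: 11.5 × 1.5 = 17.25 → 17.
left front: 12.5 × 1.5 = 18.75 → 19.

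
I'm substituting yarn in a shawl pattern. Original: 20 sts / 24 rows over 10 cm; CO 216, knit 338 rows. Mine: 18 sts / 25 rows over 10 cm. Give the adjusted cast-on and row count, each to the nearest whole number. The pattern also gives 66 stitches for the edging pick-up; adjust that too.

Stitches: 216 × 18/20 = 194.40 → 194.
Rows: 338 × 25/24 = 352.08 → 352.
edging pick-up: 66 × 18/20 = 59.40 → 59.

Cast on 194 stitches; work 352 rows; edging pick-up 59 stitches.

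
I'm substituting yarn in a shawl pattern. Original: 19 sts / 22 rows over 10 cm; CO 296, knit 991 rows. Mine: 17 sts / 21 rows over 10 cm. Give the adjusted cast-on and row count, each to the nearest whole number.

Stitches: 296 × 17/19 = 264.84 → 265.
Rows: 991 × 21/22 = 945.95 → 946.

Cast on 265 stitches; work 946 rows.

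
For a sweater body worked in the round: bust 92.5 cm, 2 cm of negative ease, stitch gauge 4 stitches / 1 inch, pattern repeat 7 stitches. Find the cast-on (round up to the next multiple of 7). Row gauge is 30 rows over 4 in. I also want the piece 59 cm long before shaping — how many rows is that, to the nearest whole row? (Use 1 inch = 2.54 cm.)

Cast on 147 stitches; work 174 rows.

Finished = 92.5 − 2 = 90.5 cm.
90.5 cm × 1/2.54 = 35.63 inches.
4/1 = 4 sts per in; 35.63 × 4 = 142.52 sts.
Next multiple of 7 → 147.
59 cm = 23.23 inches; × 7.5 = 174.21 → 174 rows.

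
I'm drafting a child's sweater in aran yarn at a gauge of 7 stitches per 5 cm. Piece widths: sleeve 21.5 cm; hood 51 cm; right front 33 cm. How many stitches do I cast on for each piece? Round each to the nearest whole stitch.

Rate = 7/5 = 1.4 sts per cm.
sleeve: 21.5 × 1.4 = 30.10 → 30.
hood: 51 × 1.4 = 71.40 → 71.
right front: 33 × 1.4 = 46.20 → 46.

sleeve 30; hood 71; right front 46.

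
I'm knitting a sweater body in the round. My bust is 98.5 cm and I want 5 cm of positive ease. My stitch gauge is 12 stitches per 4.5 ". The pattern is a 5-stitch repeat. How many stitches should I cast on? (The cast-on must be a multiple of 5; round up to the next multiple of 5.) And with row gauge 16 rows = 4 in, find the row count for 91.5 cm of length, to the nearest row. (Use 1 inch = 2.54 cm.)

Finished = 98.5 + 5 = 103.5 cm.
103.5 cm × 1/2.54 = 40.75 inches.
12/4.5 = 2.667 sts per in; 40.75 × 2.667 = 108.66 sts.
Next multiple of 5 → 110.
91.5 cm = 36.02 inches; × 4 = 144.09 → 144 rows.

Cast on 110 stitches; work 144 rows.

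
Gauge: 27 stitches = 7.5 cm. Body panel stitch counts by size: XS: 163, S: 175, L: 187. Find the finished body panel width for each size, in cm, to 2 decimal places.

27/7.5 = 3.6 sts per cm.
XS: 163 / 3.6 = 45.278 → 45.28 cm.
S: 175 / 3.6 = 48.611 → 48.61 cm.
L: 187 / 3.6 = 51.944 → 51.94 cm.

XS 45.28 cm; S 48.61 cm; L 51.94 cm.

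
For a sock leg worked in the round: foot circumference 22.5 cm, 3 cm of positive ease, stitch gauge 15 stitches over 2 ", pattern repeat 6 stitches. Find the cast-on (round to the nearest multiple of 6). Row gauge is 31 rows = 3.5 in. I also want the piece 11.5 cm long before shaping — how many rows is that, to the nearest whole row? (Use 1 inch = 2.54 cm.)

Finished = 22.5 + 3 = 25.5 cm.
25.5 cm × 1/2.54 = 10.04 inches.
15/2 = 7.5 sts per in; 10.04 × 7.5 = 75.30 sts.
Nearest multiple of 6 → 78.
11.5 cm = 4.53 inches; × 8.857 = 40.10 → 40 rows.

Cast on 78 stitches; work 40 rows.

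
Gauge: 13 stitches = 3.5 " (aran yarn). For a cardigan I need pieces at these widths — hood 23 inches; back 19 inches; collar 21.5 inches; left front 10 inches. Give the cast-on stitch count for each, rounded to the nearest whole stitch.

Rate = 13/3.5 = 3.714 sts per in.
hood: 23 × 3.714 = 85.43 → 85.
back: 19 × 3.714 = 70.57 → 71.
collar: 21.5 × 3.714 = 79.86 → 80.
left front: 10 × 3.714 = 37.14 → 37.

hood 85; back 71; collar 80; left front 37.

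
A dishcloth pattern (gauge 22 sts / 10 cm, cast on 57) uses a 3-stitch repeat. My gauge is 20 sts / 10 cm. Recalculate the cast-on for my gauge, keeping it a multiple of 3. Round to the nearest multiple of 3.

57 × 20 / 22 = 51.82.
Nearest multiple of 3: 51.

CO 51 sts.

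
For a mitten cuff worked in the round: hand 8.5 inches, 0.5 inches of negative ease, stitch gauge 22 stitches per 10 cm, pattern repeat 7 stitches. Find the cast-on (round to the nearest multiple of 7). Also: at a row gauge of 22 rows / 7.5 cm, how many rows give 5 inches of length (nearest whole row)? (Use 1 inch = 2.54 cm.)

Cast on 42 stitches; work 37 rows.

Finished = 8.5 − 0.5 = 8 inches.
8 inches × 2.54 = 20.32 cm.
22/10 = 2.2 sts per cm; 20.32 × 2.2 = 44.70 sts.
Nearest multiple of 7 → 42.
5 inches = 12.70 cm; × 2.933 = 37.25 → 37 rows.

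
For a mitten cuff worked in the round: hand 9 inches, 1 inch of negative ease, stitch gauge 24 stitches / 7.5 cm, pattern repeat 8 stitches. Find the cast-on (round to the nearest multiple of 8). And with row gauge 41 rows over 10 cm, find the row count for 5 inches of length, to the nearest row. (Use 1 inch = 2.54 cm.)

Cast on 64 stitches; work 52 rows.

Finished = 9 − 1 = 8 inches.
8 inches × 2.54 = 20.32 cm.
24/7.5 = 3.2 sts per cm; 20.32 × 3.2 = 65.02 sts.
Nearest multiple of 8 → 64.
5 inches = 12.70 cm; × 4.1 = 52.07 → 52 rows.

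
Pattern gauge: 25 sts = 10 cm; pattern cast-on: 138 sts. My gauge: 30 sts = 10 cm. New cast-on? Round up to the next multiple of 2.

CO 166 sts.

Scale factor = 30 / 25 = 1.200.
138 × 30 / 25 = 165.60 sts.
→ 166 sts.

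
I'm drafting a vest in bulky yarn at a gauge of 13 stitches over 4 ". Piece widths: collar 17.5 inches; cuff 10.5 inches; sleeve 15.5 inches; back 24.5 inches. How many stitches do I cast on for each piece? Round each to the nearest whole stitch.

collar 57; cuff 34; sleeve 50; back 80.

Rate = 13/4 = 3.25 sts per in.
collar: 17.5 × 3.25 = 56.88 → 57.
cuff: 10.5 × 3.25 = 34.12 → 34.
sleeve: 15.5 × 3.25 = 50.38 → 50.
back: 24.5 × 3.25 = 79.62 → 80.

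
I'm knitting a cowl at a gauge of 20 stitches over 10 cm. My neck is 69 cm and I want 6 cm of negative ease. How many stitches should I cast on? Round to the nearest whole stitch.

CO 126 sts.

Finished = 69 − 6 = 63 cm.
20 / 10 = 2 sts per cm.
63.00 × 2 = 126.00 sts.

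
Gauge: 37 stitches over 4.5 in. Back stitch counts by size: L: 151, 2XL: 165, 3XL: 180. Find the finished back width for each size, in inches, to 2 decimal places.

L 18.36 inches; 2XL 20.07 inches; 3XL 21.89 inches.

37/4.5 = 8.222 sts per in.
L: 151 / 8.222 = 18.365 → 18.36 in.
2XL: 165 / 8.222 = 20.068 → 20.07 in.
3XL: 180 / 8.222 = 21.892 → 21.89 in.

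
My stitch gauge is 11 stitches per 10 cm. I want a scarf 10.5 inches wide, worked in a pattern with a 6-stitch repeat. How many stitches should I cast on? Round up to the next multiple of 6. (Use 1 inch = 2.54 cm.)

Cast on 30 stitches.

10.5 in = 10.5 × 2.54 = 26.67 cm.
11 / 10 = 1.1 sts/cm.
26.67 × 1.1 = 29.34 sts.
→ 30.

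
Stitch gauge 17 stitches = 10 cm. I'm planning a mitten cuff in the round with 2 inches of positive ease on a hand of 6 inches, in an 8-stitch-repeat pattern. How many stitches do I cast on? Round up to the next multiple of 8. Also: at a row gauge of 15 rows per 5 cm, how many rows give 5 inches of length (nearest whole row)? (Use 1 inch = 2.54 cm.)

Cast on 40 stitches; work 38 rows.

Finished = 6 + 2 = 8 inches.
8 inches × 2.54 = 20.32 cm.
17/10 = 1.7 sts per cm; 20.32 × 1.7 = 34.54 sts.
Next multiple of 8 → 40.
5 inches = 12.70 cm; × 3 = 38.10 → 38 rows.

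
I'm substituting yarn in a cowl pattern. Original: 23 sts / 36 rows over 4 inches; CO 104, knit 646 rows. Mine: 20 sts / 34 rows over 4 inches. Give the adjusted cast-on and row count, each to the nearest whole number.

Stitches: 104 × 20/23 = 90.43 → 90.
Rows: 646 × 34/36 = 610.11 → 610.

Cast on 90 stitches; work 610 rows.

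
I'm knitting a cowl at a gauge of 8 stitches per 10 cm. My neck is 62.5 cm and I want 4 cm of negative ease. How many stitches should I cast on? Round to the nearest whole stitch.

Finished = 62.5 − 4 = 58.5 cm.
8 / 10 = 0.8 sts per cm.
58.50 × 0.8 = 46.80 sts.
→ 47 sts.

CO 47 sts.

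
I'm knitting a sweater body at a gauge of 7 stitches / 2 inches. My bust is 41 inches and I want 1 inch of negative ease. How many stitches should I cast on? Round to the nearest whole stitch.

140 stitches.

Finished = 41 − 1 = 40 in.
7 / 2 = 3.5 sts per inch.
40.00 × 3.5 = 140.00 sts.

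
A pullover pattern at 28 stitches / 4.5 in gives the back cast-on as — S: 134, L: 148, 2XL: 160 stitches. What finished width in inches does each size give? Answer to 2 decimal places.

28/4.5 = 6.222 sts per in.
S: 134 / 6.222 = 21.536 → 21.54 in.
L: 148 / 6.222 = 23.786 → 23.79 in.
2XL: 160 / 6.222 = 25.714 → 25.71 in.

S 21.54 inches; L 23.79 inches; 2XL 25.71 inches.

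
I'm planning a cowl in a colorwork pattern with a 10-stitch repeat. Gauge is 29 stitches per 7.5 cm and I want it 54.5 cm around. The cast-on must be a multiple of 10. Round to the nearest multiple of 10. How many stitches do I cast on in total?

29 / 7.5 = 3.867 sts per cm.
54.5 × 3.867 = 210.73 sts.
Nearest multiple of 10: 210.

210 stitches.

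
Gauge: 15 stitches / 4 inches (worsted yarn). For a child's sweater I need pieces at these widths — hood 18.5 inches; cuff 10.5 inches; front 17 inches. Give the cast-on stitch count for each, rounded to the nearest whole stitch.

hood 69; cuff 39; front 64.

Rate = 15/4 = 3.75 sts per in.
hood: 18.5 × 3.75 = 69.38 → 69.
cuff: 10.5 × 3.75 = 39.38 → 39.
front: 17 × 3.75 = 63.75 → 64.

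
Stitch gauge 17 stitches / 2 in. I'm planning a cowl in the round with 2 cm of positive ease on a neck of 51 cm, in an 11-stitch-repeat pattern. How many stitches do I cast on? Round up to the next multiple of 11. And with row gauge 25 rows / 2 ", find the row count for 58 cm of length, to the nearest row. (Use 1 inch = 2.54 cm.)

Cast on 187 stitches; work 285 rows.

Finished = 51 + 2 = 53 cm.
53 cm × 1/2.54 = 20.87 inches.
17/2 = 8.5 sts per in; 20.87 × 8.5 = 177.36 sts.
Next multiple of 11 → 187.
58 cm = 22.83 inches; × 12.5 = 285.43 → 285 rows.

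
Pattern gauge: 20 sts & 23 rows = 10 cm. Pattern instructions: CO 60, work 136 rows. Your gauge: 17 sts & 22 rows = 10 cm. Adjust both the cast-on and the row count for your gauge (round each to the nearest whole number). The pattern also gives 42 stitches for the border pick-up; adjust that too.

Stitches: 60 × 17/20 = 51.00 → 51.
Rows: 136 × 22/23 = 130.09 → 130.
border pick-up: 42 × 17/20 = 35.70 → 36.

Cast on 51 stitches; work 130 rows; border pick-up 36 stitches.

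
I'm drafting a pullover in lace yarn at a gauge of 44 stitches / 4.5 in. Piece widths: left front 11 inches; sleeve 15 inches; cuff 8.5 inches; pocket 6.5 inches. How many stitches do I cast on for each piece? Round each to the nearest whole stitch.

Rate = 44/4.5 = 9.778 sts per in.
left front: 11 × 9.778 = 107.56 → 108.
sleeve: 15 × 9.778 = 146.67 → 147.
cuff: 8.5 × 9.778 = 83.11 → 83.
pocket: 6.5 × 9.778 = 63.56 → 64.

left front 108; sleeve 147; cuff 83; pocket 64.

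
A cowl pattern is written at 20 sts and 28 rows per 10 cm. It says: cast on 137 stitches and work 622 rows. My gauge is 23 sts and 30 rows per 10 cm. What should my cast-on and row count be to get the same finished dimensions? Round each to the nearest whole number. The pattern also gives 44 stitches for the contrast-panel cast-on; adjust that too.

Cast on 158 stitches; work 666 rows; contrast-panel cast-on 51 stitches.

Stitches: 137 × 23/20 = 157.55 → 158.
Rows: 622 × 30/28 = 666.43 → 666.
contrast-panel cast-on: 44 × 23/20 = 50.60 → 51.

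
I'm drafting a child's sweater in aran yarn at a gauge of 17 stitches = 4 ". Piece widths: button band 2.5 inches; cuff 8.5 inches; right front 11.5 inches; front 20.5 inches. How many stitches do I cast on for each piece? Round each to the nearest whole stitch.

button band 11; cuff 36; right front 49; front 87.

Rate = 17/4 = 4.25 sts per in.
button band: 2.5 × 4.25 = 10.62 → 11.
cuff: 8.5 × 4.25 = 36.12 → 36.
right front: 11.5 × 4.25 = 48.88 → 49.
front: 20.5 × 4.25 = 87.12 → 87.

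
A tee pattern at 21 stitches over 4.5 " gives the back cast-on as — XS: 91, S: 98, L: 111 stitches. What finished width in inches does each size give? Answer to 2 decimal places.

XS 19.50 inches; S 21.00 inches; L 23.79 inches.

21/4.5 = 4.667 sts per in.
XS: 91 / 4.667 = 19.500 → 19.50 in.
S: 98 / 4.667 = 21.000 → 21.00 in.
L: 111 / 4.667 = 23.786 → 23.79 in.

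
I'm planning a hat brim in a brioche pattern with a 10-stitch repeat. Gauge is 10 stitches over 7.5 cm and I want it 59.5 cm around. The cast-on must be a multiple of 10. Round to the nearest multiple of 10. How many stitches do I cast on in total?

10 / 7.5 = 1.333 sts per cm.
59.5 × 1.333 = 79.33 sts.
Nearest multiple of 10: 80.

CO 80 sts.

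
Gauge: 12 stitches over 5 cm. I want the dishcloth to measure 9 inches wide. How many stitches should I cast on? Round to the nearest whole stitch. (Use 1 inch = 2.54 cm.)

9 in = 22.86 cm.
12 stitches / 5 cm = 2.4 stitches per cm.
22.86 × 2.4 = 54.86 stitches.
Round to nearest → 55.

Cast on 55 stitches.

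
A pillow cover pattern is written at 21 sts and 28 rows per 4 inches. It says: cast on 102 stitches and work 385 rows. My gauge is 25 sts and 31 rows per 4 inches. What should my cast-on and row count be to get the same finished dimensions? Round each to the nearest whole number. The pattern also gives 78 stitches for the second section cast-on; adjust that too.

Cast on 121 stitches; work 426 rows; second section cast-on 93 stitches.

Stitches: 102 × 25/21 = 121.43 → 121.
Rows: 385 × 31/28 = 426.25 → 426.
second section cast-on: 78 × 25/21 = 92.86 → 93.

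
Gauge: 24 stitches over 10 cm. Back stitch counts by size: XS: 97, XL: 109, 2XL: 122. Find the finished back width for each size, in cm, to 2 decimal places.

XS 40.42 cm; XL 45.42 cm; 2XL 50.83 cm.

24/10 = 2.4 sts per cm.
XS: 97 / 2.4 = 40.417 → 40.42 cm.
XL: 109 / 2.4 = 45.417 → 45.42 cm.
2XL: 122 / 2.4 = 50.833 → 50.83 cm.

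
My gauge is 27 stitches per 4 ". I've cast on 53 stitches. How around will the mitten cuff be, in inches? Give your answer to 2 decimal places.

7.85 inches.

27 stitches / 4 inch = 6.75 stitches per inch.
53 / 6.75 = 7.852 inches.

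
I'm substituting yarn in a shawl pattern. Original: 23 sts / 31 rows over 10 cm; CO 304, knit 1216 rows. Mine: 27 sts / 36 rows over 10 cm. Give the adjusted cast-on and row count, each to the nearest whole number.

Cast on 357 stitches; work 1412 rows.

Stitches: 304 × 27/23 = 356.87 → 357.
Rows: 1216 × 36/31 = 1412.13 → 1412.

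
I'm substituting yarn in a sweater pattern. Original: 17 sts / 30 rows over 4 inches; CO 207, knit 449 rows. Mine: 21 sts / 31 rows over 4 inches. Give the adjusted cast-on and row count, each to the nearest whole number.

Cast on 256 stitches; work 464 rows.

Stitches: 207 × 21/17 = 255.71 → 256.
Rows: 449 × 31/30 = 463.97 → 464.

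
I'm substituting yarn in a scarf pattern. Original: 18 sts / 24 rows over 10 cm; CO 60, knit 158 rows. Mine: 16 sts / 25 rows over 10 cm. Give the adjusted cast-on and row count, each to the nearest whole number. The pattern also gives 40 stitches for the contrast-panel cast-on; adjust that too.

Stitches: 60 × 16/18 = 53.33 → 53.
Rows: 158 × 25/24 = 164.58 → 165.
contrast-panel cast-on: 40 × 16/18 = 35.56 → 36.

Cast on 53 stitches; work 165 rows; contrast-panel cast-on 36 stitches.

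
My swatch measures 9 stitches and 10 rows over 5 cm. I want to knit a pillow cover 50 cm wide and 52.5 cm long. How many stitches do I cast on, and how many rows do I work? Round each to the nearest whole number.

Cast on 90 stitches and work 105 rows.

Stitch gauge = 9/5 = 1.8 sts/cm; 50 × 1.8 = 90.00 → 90 sts.
Row gauge = 10/5 = 2 rows/cm; 52.5 × 2 = 105.00 → 105 rows.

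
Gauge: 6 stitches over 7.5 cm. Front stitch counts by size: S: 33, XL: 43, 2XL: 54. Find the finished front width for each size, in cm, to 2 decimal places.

6/7.5 = 0.8 sts per cm.
S: 33 / 0.8 = 41.250 → 41.25 cm.
XL: 43 / 0.8 = 53.750 → 53.75 cm.
2XL: 54 / 0.8 = 67.500 → 67.50 cm.

S 41.25 cm; XL 53.75 cm; 2XL 67.50 cm.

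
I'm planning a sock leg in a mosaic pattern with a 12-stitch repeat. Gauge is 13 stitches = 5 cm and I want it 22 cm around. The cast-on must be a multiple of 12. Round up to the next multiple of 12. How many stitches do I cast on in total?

Cast on 60 stitches.

13 / 5 = 2.6 sts per cm.
22 × 2.6 = 57.20 sts.
Next multiple of 12: 60.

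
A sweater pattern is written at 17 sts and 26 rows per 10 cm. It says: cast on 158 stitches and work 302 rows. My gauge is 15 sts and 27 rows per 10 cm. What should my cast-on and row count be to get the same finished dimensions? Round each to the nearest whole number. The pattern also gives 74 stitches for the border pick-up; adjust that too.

Stitches: 158 × 15/17 = 139.41 → 139.
Rows: 302 × 27/26 = 313.62 → 314.
border pick-up: 74 × 15/17 = 65.29 → 65.

Cast on 139 stitches; work 314 rows; border pick-up 65 stitches.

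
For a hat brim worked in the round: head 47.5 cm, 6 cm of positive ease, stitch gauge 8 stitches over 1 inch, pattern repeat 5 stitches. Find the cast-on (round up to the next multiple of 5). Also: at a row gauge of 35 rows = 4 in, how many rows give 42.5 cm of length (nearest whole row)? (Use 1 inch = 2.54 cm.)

Cast on 170 stitches; work 146 rows.

Finished = 47.5 + 6 = 53.5 cm.
53.5 cm × 1/2.54 = 21.06 inches.
8/1 = 8 sts per in; 21.06 × 8 = 168.50 sts.
Next multiple of 5 → 170.
42.5 cm = 16.73 inches; × 8.75 = 146.41 → 146 rows.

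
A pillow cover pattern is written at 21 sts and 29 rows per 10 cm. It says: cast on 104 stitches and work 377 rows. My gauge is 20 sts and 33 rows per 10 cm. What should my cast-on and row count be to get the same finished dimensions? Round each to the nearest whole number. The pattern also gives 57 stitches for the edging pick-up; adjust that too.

Cast on 99 stitches; work 429 rows; edging pick-up 54 stitches.

Stitches: 104 × 20/21 = 99.05 → 99.
Rows: 377 × 33/29 = 429.00 → 429.
edging pick-up: 57 × 20/21 = 54.29 → 54.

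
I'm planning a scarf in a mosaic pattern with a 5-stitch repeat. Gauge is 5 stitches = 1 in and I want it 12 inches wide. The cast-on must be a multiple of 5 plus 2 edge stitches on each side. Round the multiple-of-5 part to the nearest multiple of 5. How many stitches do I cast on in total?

5 / 1 = 5 sts per inch.
12 × 5 = 60.00 sts.
Less 4 edge sts → 56.00 for the repeat.
Nearest multiple of 5: 55.
Add back 4 edge sts → 59.

59 stitches.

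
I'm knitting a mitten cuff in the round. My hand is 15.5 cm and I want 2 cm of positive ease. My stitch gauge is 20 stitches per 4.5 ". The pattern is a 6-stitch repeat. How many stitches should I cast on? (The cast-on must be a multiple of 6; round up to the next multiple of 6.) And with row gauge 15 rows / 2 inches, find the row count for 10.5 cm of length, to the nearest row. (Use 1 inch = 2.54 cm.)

Cast on 36 stitches; work 31 rows.

Finished = 15.5 + 2 = 17.5 cm.
17.5 cm × 1/2.54 = 6.89 inches.
20/4.5 = 4.444 sts per in; 6.89 × 4.444 = 30.62 sts.
Next multiple of 6 → 36.
10.5 cm = 4.13 inches; × 7.5 = 31.00 → 31 rows.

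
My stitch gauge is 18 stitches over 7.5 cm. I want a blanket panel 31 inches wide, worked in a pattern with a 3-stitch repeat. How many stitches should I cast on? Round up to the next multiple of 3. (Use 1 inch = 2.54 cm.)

CO 189 sts.

31 in = 31 × 2.54 = 78.74 cm.
18 / 7.5 = 2.4 sts/cm.
78.74 × 2.4 = 188.98 sts.
→ 189.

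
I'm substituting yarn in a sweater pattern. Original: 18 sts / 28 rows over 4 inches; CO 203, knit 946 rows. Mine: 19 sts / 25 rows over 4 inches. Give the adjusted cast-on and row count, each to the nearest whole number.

Cast on 214 stitches; work 845 rows.

Stitches: 203 × 19/18 = 214.28 → 214.
Rows: 946 × 25/28 = 844.64 → 845.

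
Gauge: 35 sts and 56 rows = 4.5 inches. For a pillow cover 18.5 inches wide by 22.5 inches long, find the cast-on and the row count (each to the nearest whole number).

Stitch gauge = 35/4.5 = 7.778 sts/in; 18.5 × 7.778 = 143.89 → 144 sts.
Row gauge = 56/4.5 = 12.444 rows/in; 22.5 × 12.444 = 280.00 → 280 rows.

Cast on 144 stitches and work 280 rows.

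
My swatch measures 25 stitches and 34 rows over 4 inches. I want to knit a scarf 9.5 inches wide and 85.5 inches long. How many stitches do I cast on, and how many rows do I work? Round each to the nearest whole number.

Cast on 59 stitches and work 727 rows.

Stitch gauge = 25/4 = 6.25 sts/in; 9.5 × 6.25 = 59.38 → 59 sts.
Row gauge = 34/4 = 8.5 rows/in; 85.5 × 8.5 = 726.75 → 727 rows.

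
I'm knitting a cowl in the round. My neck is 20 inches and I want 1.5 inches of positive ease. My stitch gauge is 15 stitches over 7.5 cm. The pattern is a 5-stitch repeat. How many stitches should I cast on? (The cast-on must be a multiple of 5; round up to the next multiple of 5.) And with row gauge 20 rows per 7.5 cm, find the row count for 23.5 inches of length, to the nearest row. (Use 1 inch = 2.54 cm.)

Cast on 110 stitches; work 159 rows.

Finished = 20 + 1.5 = 21.5 inches.
21.5 inches × 2.54 = 54.61 cm.
15/7.5 = 2 sts per cm; 54.61 × 2 = 109.22 sts.
Next multiple of 5 → 110.
23.5 inches = 59.69 cm; × 2.667 = 159.17 → 159 rows.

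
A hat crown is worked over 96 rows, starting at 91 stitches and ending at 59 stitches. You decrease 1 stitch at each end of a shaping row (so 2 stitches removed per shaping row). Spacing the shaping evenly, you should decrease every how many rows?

Stitches to remove: |59 − 91| = 32.
Shaping rows needed: 32 / 2 = 16.
96 rows / 16 = every 6 rows.

Decrease every 6th row.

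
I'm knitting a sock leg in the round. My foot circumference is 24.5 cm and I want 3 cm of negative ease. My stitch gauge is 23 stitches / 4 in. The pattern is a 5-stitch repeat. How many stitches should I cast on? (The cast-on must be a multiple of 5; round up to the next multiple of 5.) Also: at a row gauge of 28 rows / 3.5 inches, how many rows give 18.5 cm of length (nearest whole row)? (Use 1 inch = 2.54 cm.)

Cast on 50 stitches; work 58 rows.

Finished = 24.5 − 3 = 21.5 cm.
21.5 cm × 1/2.54 = 8.46 inches.
23/4 = 5.75 sts per in; 8.46 × 5.75 = 48.67 sts.
Next multiple of 5 → 50.
18.5 cm = 7.28 inches; × 8 = 58.27 → 58 rows.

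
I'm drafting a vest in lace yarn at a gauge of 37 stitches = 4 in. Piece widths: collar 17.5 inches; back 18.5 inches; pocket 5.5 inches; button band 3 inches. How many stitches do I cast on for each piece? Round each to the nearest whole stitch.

Rate = 37/4 = 9.25 sts per in.
collar: 17.5 × 9.25 = 161.88 → 162.
back: 18.5 × 9.25 = 171.12 → 171.
pocket: 5.5 × 9.25 = 50.88 → 51.
button band: 3 × 9.25 = 27.75 → 28.

collar 162; back 171; pocket 51; button band 28.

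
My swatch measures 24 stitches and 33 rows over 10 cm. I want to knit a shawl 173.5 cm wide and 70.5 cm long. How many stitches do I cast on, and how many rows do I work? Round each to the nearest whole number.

Stitch gauge = 24/10 = 2.4 sts/cm; 173.5 × 2.4 = 416.40 → 416 sts.
Row gauge = 33/10 = 3.3 rows/cm; 70.5 × 3.3 = 232.65 → 233 rows.

Cast on 416 stitches and work 233 rows.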